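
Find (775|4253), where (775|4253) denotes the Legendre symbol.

4253 ≡ 1 (mod 4), so quadratic reciprocity gives (775|4253) = (4253|775). Reduce: 4253 ≡ 378 (mod 775). Now have (378|775).
Factor out 2: 378 = 2·189. Since 775 ≡ 7 (mod 8), (2|775) = +1. Now have (189|775).
189 ≡ 1 (mod 4), so quadratic reciprocity gives (189|775) = (775|189). Reduce: 775 ≡ 19 (mod 189). Now have (19|189).
189 ≡ 1 (mod 4), so quadratic reciprocity gives (19|189) = (189|19). Reduce: 189 ≡ 18 (mod 19). Now have (18|19).
Factor out 2: 18 = 2·9. Since 19 ≡ 3 (mod 8), (2|19) = -1. Now have -(9|19).
9 ≡ 1 (mod 4), so quadratic reciprocity gives (9|19) = (19|9). Reduce: 19 ≡ 1 (mod 9). Now have -(1|9).
(1|9) = 1. Collecting the sign factors: -1.

-1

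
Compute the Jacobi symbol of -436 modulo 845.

1

(-436 / 845)
  = (436 / 845)    [845 ≡ 1 mod 4 ⇒ (-1 / 845) = +1]
  = (109 / 845)    [845 ≡ 5 mod 8 ⇒ (2 / 845)^2 = +1]
  = (845 / 109)    [QR: 109 ≡ 1 mod 4, sign kept]
  = (82 / 109)    [845 ≡ 82 mod 109]
  = -(41 / 109)    [109 ≡ 5 mod 8 ⇒ (2 / 109) = -1]
  = -(109 / 41)    [QR: 41 ≡ 1 mod 4, sign kept]
  = -(27 / 41)    [109 ≡ 27 mod 41]
  = -(41 / 27)    [QR: 41 ≡ 1 mod 4, sign kept]
  = -(14 / 27)    [41 ≡ 14 mod 27]
  = (7 / 27)    [27 ≡ 3 mod 8 ⇒ (2 / 27) = -1]
  = -(27 / 7)    [QR: both ≡ 3 mod 4, sign flips]
  = -(6 / 7)    [27 ≡ 6 mod 7]
  = -(3 / 7)    [7 ≡ 7 mod 8 ⇒ (2 / 7) = +1]
  = (7 / 3)    [QR: both ≡ 3 mod 4, sign flips]
  = (1 / 3)    [7 ≡ 1 mod 3]
  = 1    [(1 / 3) = 1]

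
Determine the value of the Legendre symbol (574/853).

1

Factor out 2: 574 = 2·287. Since 853 ≡ 5 (mod 8), (2/853) = -1. Now have -(287/853).
853 ≡ 1 (mod 4), so quadratic reciprocity gives (287/853) = (853/287). Reduce: 853 ≡ 279 (mod 287). Now have -(279/287).
Both 279 ≡ 3 and 287 ≡ 3 (mod 4), so reciprocity gives (279/287) = -(287/279). Reduce: 287 ≡ 8 (mod 279). Now have (8/279).
Factor out 2: 8 = 2^3. Since 279 ≡ 7 (mod 8), (2/279) = +1, and (2/279)^3 = +1. Now have (1/279).
(1/279) = 1. Collecting the sign factors: 1.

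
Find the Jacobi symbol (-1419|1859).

Pull out -1: (-1419|1859) = (-1|1859)·(1419|1859). Since 1859 ≡ 3 (mod 4), (-1|1859) = -1. Now have -(1419|1859).
Both 1419 ≡ 3 and 1859 ≡ 3 (mod 4), so reciprocity gives (1419|1859) = -(1859|1419). Reduce: 1859 ≡ 440 (mod 1419). Now have (440|1419).
Factor out 2: 440 = 2^3·55. Since 1419 ≡ 3 (mod 8), (2|1419) = -1, and (2|1419)^3 = -1. Now have -(55|1419).
Both 55 ≡ 3 and 1419 ≡ 3 (mod 4), so reciprocity gives (55|1419) = -(1419|55). Reduce: 1419 ≡ 44 (mod 55). Now have (44|55).
Factor out 2: 44 = 2^2·11. Since 55 ≡ 7 (mod 8), (2|55) = +1, and (2|55)^2 = +1. Now have (11|55).
Both 11 ≡ 3 and 55 ≡ 3 (mod 4), so reciprocity gives (11|55) = -(55|11). Reduce: 55 ≡ 0 (mod 11). Now have -(0|11).
The numerator is now 0 with denominator 11 > 1: the symbol is 0.

0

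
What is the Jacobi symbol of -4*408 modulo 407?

-1

By multiplicativity, (-4·408/407) = (-4/407)·(408/407).
First factor (-4/407):
(-4/407)
  = (403/407)    [-4 ≡ 403 mod 407]
  = -(407/403)    [QR: both ≡ 3 mod 4, sign flips]
  = -(4/403)    [407 ≡ 4 mod 403]
  = -(1/403)    [403 ≡ 3 mod 8 ⇒ (2/403)^2 = +1]
  = -1    [(1/403) = 1]
Second factor (408/407):
(408/407)
  = (1/407)    [408 ≡ 1 mod 407]
  = 1    [(1/407) = 1]
Product: (-1)·(1) = -1.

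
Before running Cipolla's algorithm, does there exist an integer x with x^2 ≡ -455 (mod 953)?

Reduce the numerator: -455 ≡ 498 (mod 953), so (-455|953) = (498|953).
Factor out 2: 498 = 2·249. Since 953 ≡ 1 (mod 8), (2|953) = +1. Now have (249|953).
249 ≡ 1 (mod 4), so quadratic reciprocity gives (249|953) = (953|249). Reduce: 953 ≡ 206 (mod 249). Now have (206|249).
Factor out 2: 206 = 2·103. Since 249 ≡ 1 (mod 8), (2|249) = +1. Now have (103|249).
249 ≡ 1 (mod 4), so quadratic reciprocity gives (103|249) = (249|103). Reduce: 249 ≡ 43 (mod 103). Now have (43|103).
Both 43 ≡ 3 and 103 ≡ 3 (mod 4), so reciprocity gives (43|103) = -(103|43). Reduce: 103 ≡ 17 (mod 43). Now have -(17|43).
17 ≡ 1 (mod 4), so quadratic reciprocity gives (17|43) = (43|17). Reduce: 43 ≡ 9 (mod 17). Now have -(9|17).
9 ≡ 1 (mod 4), so quadratic reciprocity gives (9|17) = (17|9). Reduce: 17 ≡ 8 (mod 9). Now have -(8|9).
Factor out 2: 8 = 2^3. Since 9 ≡ 1 (mod 8), (2|9) = +1, and (2|9)^3 = +1. Now have -(1|9).
(1|9) = 1. Collecting the sign factors: -1.
(-455|953) = -1, and 953 is prime, so -455 is not a quadratic residue mod 953.

no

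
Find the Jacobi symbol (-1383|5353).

-1

(-1383|5353)
  = (1383|5353)    [5353 ≡ 1 mod 4 ⇒ (-1|5353) = +1]
  = (5353|1383)    [QR: 5353 ≡ 1 mod 4, sign kept]
  = (1204|1383)    [5353 ≡ 1204 mod 1383]
  = (301|1383)    [1383 ≡ 7 mod 8 ⇒ (2|1383)^2 = +1]
  = (1383|301)    [QR: 301 ≡ 1 mod 4, sign kept]
  = (179|301)    [1383 ≡ 179 mod 301]
  = (301|179)    [QR: 301 ≡ 1 mod 4, sign kept]
  = (122|179)    [301 ≡ 122 mod 179]
  = -(61|179)    [179 ≡ 3 mod 8 ⇒ (2|179) = -1]
  = -(179|61)    [QR: 61 ≡ 1 mod 4, sign kept]
  = -(57|61)    [179 ≡ 57 mod 61]
  = -(61|57)    [QR: 57 ≡ 1 mod 4, sign kept]
  = -(4|57)    [61 ≡ 4 mod 57]
  = -(1|57)    [57 ≡ 1 mod 8 ⇒ (2|57)^2 = +1]
  = -1    [(1|57) = 1]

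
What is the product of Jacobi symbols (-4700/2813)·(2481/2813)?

1

By multiplicativity, (-4700·2481/2813) = (-4700/2813)·(2481/2813).
First factor (-4700/2813):
(-4700/2813)
  = (4700/2813)    [2813 ≡ 1 mod 4 ⇒ (-1/2813) = +1]
  = (1887/2813)    [4700 ≡ 1887 mod 2813]
  = (2813/1887)    [QR: 2813 ≡ 1 mod 4, sign kept]
  = (926/1887)    [2813 ≡ 926 mod 1887]
  = (463/1887)    [1887 ≡ 7 mod 8 ⇒ (2/1887) = +1]
  = -(1887/463)    [QR: both ≡ 3 mod 4, sign flips]
  = -(35/463)    [1887 ≡ 35 mod 463]
  = (463/35)    [QR: both ≡ 3 mod 4, sign flips]
  = (8/35)    [463 ≡ 8 mod 35]
  = -(1/35)    [35 ≡ 3 mod 8 ⇒ (2/35)^3 = -1]
  = -1    [(1/35) = 1]
Second factor (2481/2813):
(2481/2813)
  = (2813/2481)    [QR: 2481 ≡ 1 mod 4, sign kept]
  = (332/2481)    [2813 ≡ 332 mod 2481]
  = (83/2481)    [2481 ≡ 1 mod 8 ⇒ (2/2481)^2 = +1]
  = (2481/83)    [QR: 2481 ≡ 1 mod 4, sign kept]
  = (74/83)    [2481 ≡ 74 mod 83]
  = -(37/83)    [83 ≡ 3 mod 8 ⇒ (2/83) = -1]
  = -(83/37)    [QR: 37 ≡ 1 mod 4, sign kept]
  = -(9/37)    [83 ≡ 9 mod 37]
  = -(37/9)    [QR: 9 ≡ 1 mod 4, sign kept]
  = -(1/9)    [37 ≡ 1 mod 9]
  = -1    [(1/9) = 1]
Product: (-1)·(-1) = 1.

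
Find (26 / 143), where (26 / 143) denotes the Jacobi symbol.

0

Factor out 2: 26 = 2·13. Since 143 ≡ 7 (mod 8), (2 / 143) = +1. Now have (13 / 143).
13 ≡ 1 (mod 4), so quadratic reciprocity gives (13 / 143) = (143 / 13). Reduce: 143 ≡ 0 (mod 13). Now have (0 / 13).
The numerator is now 0 with denominator 13 > 1: the symbol is 0.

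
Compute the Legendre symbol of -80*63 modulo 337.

By multiplicativity, (-80·63|337) = (-80|337)·(63|337).
First factor (-80|337):
Pull out -1: (-80|337) = (-1|337)·(80|337). Since 337 ≡ 1 (mod 4), (-1|337) = +1. Now have (80|337).
Factor out 2: 80 = 2^4·5. Since 337 ≡ 1 (mod 8), (2|337) = +1, and (2|337)^4 = +1. Now have (5|337).
5 ≡ 1 (mod 4), so quadratic reciprocity gives (5|337) = (337|5). Reduce: 337 ≡ 2 (mod 5). Now have (2|5).
Factor out 2: 2 = 2. Since 5 ≡ 5 (mod 8), (2|5) = -1. Now have -(1|5).
(1|5) = 1. Collecting the sign factors: -1.
Second factor (63|337):
337 ≡ 1 (mod 4), so quadratic reciprocity gives (63|337) = (337|63). Reduce: 337 ≡ 22 (mod 63). Now have (22|63).
Factor out 2: 22 = 2·11. Since 63 ≡ 7 (mod 8), (2|63) = +1. Now have (11|63).
Both 11 ≡ 3 and 63 ≡ 3 (mod 4), so reciprocity gives (11|63) = -(63|11). Reduce: 63 ≡ 8 (mod 11). Now have -(8|11).
Factor out 2: 8 = 2^3. Since 11 ≡ 3 (mod 8), (2|11) = -1, and (2|11)^3 = -1. Now have (1|11).
(1|11) = 1. Collecting the sign factors: 1.
Product: (-1)·(1) = -1.

-1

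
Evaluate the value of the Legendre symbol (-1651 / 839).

Pull out -1: (-1651 / 839) = (-1 / 839)·(1651 / 839). Since 839 ≡ 3 (mod 4), (-1 / 839) = -1. Now have -(1651 / 839).
Reduce the numerator: 1651 ≡ 812 (mod 839), so (1651 / 839) = (812 / 839).
Factor out 2: 812 = 2^2·203. Since 839 ≡ 7 (mod 8), (2 / 839) = +1, and (2 / 839)^2 = +1. Now have -(203 / 839).
Both 203 ≡ 3 and 839 ≡ 3 (mod 4), so reciprocity gives (203 / 839) = -(839 / 203). Reduce: 839 ≡ 27 (mod 203). Now have (27 / 203).
Both 27 ≡ 3 and 203 ≡ 3 (mod 4), so reciprocity gives (27 / 203) = -(203 / 27). Reduce: 203 ≡ 14 (mod 27). Now have -(14 / 27).
Factor out 2: 14 = 2·7. Since 27 ≡ 3 (mod 8), (2 / 27) = -1. Now have (7 / 27).
Both 7 ≡ 3 and 27 ≡ 3 (mod 4), so reciprocity gives (7 / 27) = -(27 / 7). Reduce: 27 ≡ 6 (mod 7). Now have -(6 / 7).
Factor out 2: 6 = 2·3. Since 7 ≡ 7 (mod 8), (2 / 7) = +1. Now have -(3 / 7).
Both 3 ≡ 3 and 7 ≡ 3 (mod 4), so reciprocity gives (3 / 7) = -(7 / 3). Reduce: 7 ≡ 1 (mod 3). Now have (1 / 3).
(1 / 3) = 1. Collecting the sign factors: 1.

1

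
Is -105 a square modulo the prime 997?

Reduce the numerator: -105 ≡ 892 (mod 997), so (-105/997) = (892/997).
Factor out 2: 892 = 2^2·223. Since 997 ≡ 5 (mod 8), (2/997) = -1, and (2/997)^2 = +1. Now have (223/997).
997 ≡ 1 (mod 4), so quadratic reciprocity gives (223/997) = (997/223). Reduce: 997 ≡ 105 (mod 223). Now have (105/223).
105 ≡ 1 (mod 4), so quadratic reciprocity gives (105/223) = (223/105). Reduce: 223 ≡ 13 (mod 105). Now have (13/105).
13 ≡ 1 (mod 4), so quadratic reciprocity gives (13/105) = (105/13). Reduce: 105 ≡ 1 (mod 13). Now have (1/13).
(1/13) = 1. Collecting the sign factors: 1.
(-105/997) = 1, and 997 is prime, so -105 is a quadratic residue mod 997.

yes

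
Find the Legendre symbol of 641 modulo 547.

-1

(641 / 547)
  = (94 / 547)    [641 ≡ 94 mod 547]
  = -(47 / 547)    [547 ≡ 3 mod 8 ⇒ (2 / 547) = -1]
  = (547 / 47)    [QR: both ≡ 3 mod 4, sign flips]
  = (30 / 47)    [547 ≡ 30 mod 47]
  = (15 / 47)    [47 ≡ 7 mod 8 ⇒ (2 / 47) = +1]
  = -(47 / 15)    [QR: both ≡ 3 mod 4, sign flips]
  = -(2 / 15)    [47 ≡ 2 mod 15]
  = -(1 / 15)    [15 ≡ 7 mod 8 ⇒ (2 / 15) = +1]
  = -1    [(1 / 15) = 1]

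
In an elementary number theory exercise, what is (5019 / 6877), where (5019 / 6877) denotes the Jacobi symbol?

1

(5019 / 6877)
  = (6877 / 5019)    [QR: 6877 ≡ 1 mod 4, sign kept]
  = (1858 / 5019)    [6877 ≡ 1858 mod 5019]
  = -(929 / 5019)    [5019 ≡ 3 mod 8 ⇒ (2 / 5019) = -1]
  = -(5019 / 929)    [QR: 929 ≡ 1 mod 4, sign kept]
  = -(374 / 929)    [5019 ≡ 374 mod 929]
  = -(187 / 929)    [929 ≡ 1 mod 8 ⇒ (2 / 929) = +1]
  = -(929 / 187)    [QR: 929 ≡ 1 mod 4, sign kept]
  = -(181 / 187)    [929 ≡ 181 mod 187]
  = -(187 / 181)    [QR: 181 ≡ 1 mod 4, sign kept]
  = -(6 / 181)    [187 ≡ 6 mod 181]
  = (3 / 181)    [181 ≡ 5 mod 8 ⇒ (2 / 181) = -1]
  = (181 / 3)    [QR: 181 ≡ 1 mod 4, sign kept]
  = (1 / 3)    [181 ≡ 1 mod 3]
  = 1    [(1 / 3) = 1]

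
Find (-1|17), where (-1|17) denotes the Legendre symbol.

Pull out -1: (-1|17) = (-1|17)·(1|17). Since 17 ≡ 1 (mod 4), (-1|17) = +1. Now have (1|17).
(1|17) = 1. Collecting the sign factors: 1.

1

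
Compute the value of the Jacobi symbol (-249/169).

(-249/169)
  = (249/169)    [169 ≡ 1 mod 4 ⇒ (-1/169) = +1]
  = (80/169)    [249 ≡ 80 mod 169]
  = (5/169)    [169 ≡ 1 mod 8 ⇒ (2/169)^4 = +1]
  = (169/5)    [QR: 5 ≡ 1 mod 4, sign kept]
  = (4/5)    [169 ≡ 4 mod 5]
  = (1/5)    [5 ≡ 5 mod 8 ⇒ (2/5)^2 = +1]
  = 1    [(1/5) = 1]

1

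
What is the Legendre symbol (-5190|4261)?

(-5190|4261)
  = (3332|4261)    [-5190 ≡ 3332 mod 4261]
  = (833|4261)    [4261 ≡ 5 mod 8 ⇒ (2|4261)^2 = +1]
  = (4261|833)    [QR: 833 ≡ 1 mod 4, sign kept]
  = (96|833)    [4261 ≡ 96 mod 833]
  = (3|833)    [833 ≡ 1 mod 8 ⇒ (2|833)^5 = +1]
  = (833|3)    [QR: 833 ≡ 1 mod 4, sign kept]
  = (2|3)    [833 ≡ 2 mod 3]
  = -(1|3)    [3 ≡ 3 mod 8 ⇒ (2|3) = -1]
  = -1    [(1|3) = 1]

-1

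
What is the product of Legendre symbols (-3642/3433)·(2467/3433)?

1

By multiplicativity, (-3642·2467/3433) = (-3642/3433)·(2467/3433).
First factor (-3642/3433):
(-3642/3433)
  = (3224/3433)    [-3642 ≡ 3224 mod 3433]
  = (403/3433)    [3433 ≡ 1 mod 8 ⇒ (2/3433)^3 = +1]
  = (3433/403)    [QR: 3433 ≡ 1 mod 4, sign kept]
  = (209/403)    [3433 ≡ 209 mod 403]
  = (403/209)    [QR: 209 ≡ 1 mod 4, sign kept]
  = (194/209)    [403 ≡ 194 mod 209]
  = (97/209)    [209 ≡ 1 mod 8 ⇒ (2/209) = +1]
  = (209/97)    [QR: 97 ≡ 1 mod 4, sign kept]
  = (15/97)    [209 ≡ 15 mod 97]
  = (97/15)    [QR: 97 ≡ 1 mod 4, sign kept]
  = (7/15)    [97 ≡ 7 mod 15]
  = -(15/7)    [QR: both ≡ 3 mod 4, sign flips]
  = -(1/7)    [15 ≡ 1 mod 7]
  = -1    [(1/7) = 1]
Second factor (2467/3433):
(2467/3433)
  = (3433/2467)    [QR: 3433 ≡ 1 mod 4, sign kept]
  = (966/2467)    [3433 ≡ 966 mod 2467]
  = -(483/2467)    [2467 ≡ 3 mod 8 ⇒ (2/2467) = -1]
  = (2467/483)    [QR: both ≡ 3 mod 4, sign flips]
  = (52/483)    [2467 ≡ 52 mod 483]
  = (13/483)    [483 ≡ 3 mod 8 ⇒ (2/483)^2 = +1]
  = (483/13)    [QR: 13 ≡ 1 mod 4, sign kept]
  = (2/13)    [483 ≡ 2 mod 13]
  = -(1/13)    [13 ≡ 5 mod 8 ⇒ (2/13) = -1]
  = -1    [(1/13) = 1]
Product: (-1)·(-1) = 1.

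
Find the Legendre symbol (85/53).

-1

Reduce the numerator: 85 ≡ 32 (mod 53), so (85/53) = (32/53).
Factor out 2: 32 = 2^5. Since 53 ≡ 5 (mod 8), (2/53) = -1, and (2/53)^5 = -1. Now have -(1/53).
(1/53) = 1. Collecting the sign factors: -1.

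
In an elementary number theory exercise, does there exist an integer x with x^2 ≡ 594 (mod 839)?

no

Factor out 2: 594 = 2·297. Since 839 ≡ 7 (mod 8), (2/839) = +1. Now have (297/839).
297 ≡ 1 (mod 4), so quadratic reciprocity gives (297/839) = (839/297). Reduce: 839 ≡ 245 (mod 297). Now have (245/297).
245 ≡ 1 (mod 4), so quadratic reciprocity gives (245/297) = (297/245). Reduce: 297 ≡ 52 (mod 245). Now have (52/245).
Factor out 2: 52 = 2^2·13. Since 245 ≡ 5 (mod 8), (2/245) = -1, and (2/245)^2 = +1. Now have (13/245).
13 ≡ 1 (mod 4), so quadratic reciprocity gives (13/245) = (245/13). Reduce: 245 ≡ 11 (mod 13). Now have (11/13).
13 ≡ 1 (mod 4), so quadratic reciprocity gives (11/13) = (13/11). Reduce: 13 ≡ 2 (mod 11). Now have (2/11).
Factor out 2: 2 = 2. Since 11 ≡ 3 (mod 8), (2/11) = -1. Now have -(1/11).
(1/11) = 1. Collecting the sign factors: -1.
The Legendre symbol is -1, so x^2 ≡ 594 (mod 839) has no solution.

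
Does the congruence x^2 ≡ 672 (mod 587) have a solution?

no

Reduce the numerator: 672 ≡ 85 (mod 587), so (672/587) = (85/587).
85 ≡ 1 (mod 4), so quadratic reciprocity gives (85/587) = (587/85). Reduce: 587 ≡ 77 (mod 85). Now have (77/85).
77 ≡ 1 (mod 4), so quadratic reciprocity gives (77/85) = (85/77). Reduce: 85 ≡ 8 (mod 77). Now have (8/77).
Factor out 2: 8 = 2^3. Since 77 ≡ 5 (mod 8), (2/77) = -1, and (2/77)^3 = -1. Now have -(1/77).
(1/77) = 1. Collecting the sign factors: -1.
(672/587) = -1, and 587 is prime, so 672 is not a quadratic residue mod 587.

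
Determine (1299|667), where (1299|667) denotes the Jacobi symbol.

-1

Reduce the numerator: 1299 ≡ 632 (mod 667), so (1299|667) = (632|667).
Factor out 2: 632 = 2^3·79. Since 667 ≡ 3 (mod 8), (2|667) = -1, and (2|667)^3 = -1. Now have -(79|667).
Both 79 ≡ 3 and 667 ≡ 3 (mod 4), so reciprocity gives (79|667) = -(667|79). Reduce: 667 ≡ 35 (mod 79). Now have (35|79).
Both 35 ≡ 3 and 79 ≡ 3 (mod 4), so reciprocity gives (35|79) = -(79|35). Reduce: 79 ≡ 9 (mod 35). Now have -(9|35).
9 ≡ 1 (mod 4), so quadratic reciprocity gives (9|35) = (35|9). Reduce: 35 ≡ 8 (mod 9). Now have -(8|9).
Factor out 2: 8 = 2^3. Since 9 ≡ 1 (mod 8), (2|9) = +1, and (2|9)^3 = +1. Now have -(1|9).
(1|9) = 1. Collecting the sign factors: -1.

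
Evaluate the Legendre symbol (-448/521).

-1

Pull out -1: (-448/521) = (-1/521)·(448/521). Since 521 ≡ 1 (mod 4), (-1/521) = +1. Now have (448/521).
Factor out 2: 448 = 2^6·7. Since 521 ≡ 1 (mod 8), (2/521) = +1, and (2/521)^6 = +1. Now have (7/521).
521 ≡ 1 (mod 4), so quadratic reciprocity gives (7/521) = (521/7). Reduce: 521 ≡ 3 (mod 7). Now have (3/7).
Both 3 ≡ 3 and 7 ≡ 3 (mod 4), so reciprocity gives (3/7) = -(7/3). Reduce: 7 ≡ 1 (mod 3). Now have -(1/3).
(1/3) = 1. Collecting the sign factors: -1.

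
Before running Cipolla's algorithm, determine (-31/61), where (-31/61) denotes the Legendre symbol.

-1

Reduce the numerator: -31 ≡ 30 (mod 61), so (-31/61) = (30/61).
Factor out 2: 30 = 2·15. Since 61 ≡ 5 (mod 8), (2/61) = -1. Now have -(15/61).
61 ≡ 1 (mod 4), so quadratic reciprocity gives (15/61) = (61/15). Reduce: 61 ≡ 1 (mod 15). Now have -(1/15).
(1/15) = 1. Collecting the sign factors: -1.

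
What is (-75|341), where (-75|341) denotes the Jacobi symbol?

(-75|341)
  = (266|341)    [-75 ≡ 266 mod 341]
  = -(133|341)    [341 ≡ 5 mod 8 ⇒ (2|341) = -1]
  = -(341|133)    [QR: 133 ≡ 1 mod 4, sign kept]
  = -(75|133)    [341 ≡ 75 mod 133]
  = -(133|75)    [QR: 133 ≡ 1 mod 4, sign kept]
  = -(58|75)    [133 ≡ 58 mod 75]
  = (29|75)    [75 ≡ 3 mod 8 ⇒ (2|75) = -1]
  = (75|29)    [QR: 29 ≡ 1 mod 4, sign kept]
  = (17|29)    [75 ≡ 17 mod 29]
  = (29|17)    [QR: 17 ≡ 1 mod 4, sign kept]
  = (12|17)    [29 ≡ 12 mod 17]
  = (3|17)    [17 ≡ 1 mod 8 ⇒ (2|17)^2 = +1]
  = (17|3)    [QR: 17 ≡ 1 mod 4, sign kept]
  = (2|3)    [17 ≡ 2 mod 3]
  = -(1|3)    [3 ≡ 3 mod 8 ⇒ (2|3) = -1]
  = -1    [(1|3) = 1]

-1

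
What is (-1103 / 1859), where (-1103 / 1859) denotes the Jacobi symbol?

(-1103 / 1859)
  = -(1103 / 1859)    [1859 ≡ 3 mod 4 ⇒ (-1 / 1859) = -1]
  = (1859 / 1103)    [QR: both ≡ 3 mod 4, sign flips]
  = (756 / 1103)    [1859 ≡ 756 mod 1103]
  = (189 / 1103)    [1103 ≡ 7 mod 8 ⇒ (2 / 1103)^2 = +1]
  = (1103 / 189)    [QR: 189 ≡ 1 mod 4, sign kept]
  = (158 / 189)    [1103 ≡ 158 mod 189]
  = -(79 / 189)    [189 ≡ 5 mod 8 ⇒ (2 / 189) = -1]
  = -(189 / 79)    [QR: 189 ≡ 1 mod 4, sign kept]
  = -(31 / 79)    [189 ≡ 31 mod 79]
  = (79 / 31)    [QR: both ≡ 3 mod 4, sign flips]
  = (17 / 31)    [79 ≡ 17 mod 31]
  = (31 / 17)    [QR: 17 ≡ 1 mod 4, sign kept]
  = (14 / 17)    [31 ≡ 14 mod 17]
  = (7 / 17)    [17 ≡ 1 mod 8 ⇒ (2 / 17) = +1]
  = (17 / 7)    [QR: 17 ≡ 1 mod 4, sign kept]
  = (3 / 7)    [17 ≡ 3 mod 7]
  = -(7 / 3)    [QR: both ≡ 3 mod 4, sign flips]
  = -(1 / 3)    [7 ≡ 1 mod 3]
  = -1    [(1 / 3) = 1]

-1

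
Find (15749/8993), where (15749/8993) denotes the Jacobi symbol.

-1

(15749/8993)
  = (6756/8993)    [15749 ≡ 6756 mod 8993]
  = (1689/8993)    [8993 ≡ 1 mod 8 ⇒ (2/8993)^2 = +1]
  = (8993/1689)    [QR: 1689 ≡ 1 mod 4, sign kept]
  = (548/1689)    [8993 ≡ 548 mod 1689]
  = (137/1689)    [1689 ≡ 1 mod 8 ⇒ (2/1689)^2 = +1]
  = (1689/137)    [QR: 137 ≡ 1 mod 4, sign kept]
  = (45/137)    [1689 ≡ 45 mod 137]
  = (137/45)    [QR: 45 ≡ 1 mod 4, sign kept]
  = (2/45)    [137 ≡ 2 mod 45]
  = -(1/45)    [45 ≡ 5 mod 8 ⇒ (2/45) = -1]
  = -1    [(1/45) = 1]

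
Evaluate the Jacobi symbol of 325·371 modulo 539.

0

By multiplicativity, (325·371/539) = (325/539)·(371/539).
First factor (325/539):
325 ≡ 1 (mod 4), so quadratic reciprocity gives (325/539) = (539/325). Reduce: 539 ≡ 214 (mod 325). Now have (214/325).
Factor out 2: 214 = 2·107. Since 325 ≡ 5 (mod 8), (2/325) = -1. Now have -(107/325).
325 ≡ 1 (mod 4), so quadratic reciprocity gives (107/325) = (325/107). Reduce: 325 ≡ 4 (mod 107). Now have -(4/107).
Factor out 2: 4 = 2^2. Since 107 ≡ 3 (mod 8), (2/107) = -1, and (2/107)^2 = +1. Now have -(1/107).
(1/107) = 1. Collecting the sign factors: -1.
Second factor (371/539):
Both 371 ≡ 3 and 539 ≡ 3 (mod 4), so reciprocity gives (371/539) = -(539/371). Reduce: 539 ≡ 168 (mod 371). Now have -(168/371).
Factor out 2: 168 = 2^3·21. Since 371 ≡ 3 (mod 8), (2/371) = -1, and (2/371)^3 = -1. Now have (21/371).
21 ≡ 1 (mod 4), so quadratic reciprocity gives (21/371) = (371/21). Reduce: 371 ≡ 14 (mod 21). Now have (14/21).
Factor out 2: 14 = 2·7. Since 21 ≡ 5 (mod 8), (2/21) = -1. Now have -(7/21).
21 ≡ 1 (mod 4), so quadratic reciprocity gives (7/21) = (21/7). Reduce: 21 ≡ 0 (mod 7). Now have -(0/7).
The numerator is now 0 with denominator 7 > 1: the symbol is 0.
Product: (-1)·(0) = 0.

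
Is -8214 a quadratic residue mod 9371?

yes

(-8214/9371)
  = (1157/9371)    [-8214 ≡ 1157 mod 9371]
  = (9371/1157)    [QR: 1157 ≡ 1 mod 4, sign kept]
  = (115/1157)    [9371 ≡ 115 mod 1157]
  = (1157/115)    [QR: 1157 ≡ 1 mod 4, sign kept]
  = (7/115)    [1157 ≡ 7 mod 115]
  = -(115/7)    [QR: both ≡ 3 mod 4, sign flips]
  = -(3/7)    [115 ≡ 3 mod 7]
  = (7/3)    [QR: both ≡ 3 mod 4, sign flips]
  = (1/3)    [7 ≡ 1 mod 3]
  = 1    [(1/3) = 1]
The Legendre symbol is 1, so x^2 ≡ -8214 (mod 9371) has solution.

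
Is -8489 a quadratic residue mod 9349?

no

Reduce the numerator: -8489 ≡ 860 (mod 9349), so (-8489/9349) = (860/9349).
Factor out 2: 860 = 2^2·215. Since 9349 ≡ 5 (mod 8), (2/9349) = -1, and (2/9349)^2 = +1. Now have (215/9349).
9349 ≡ 1 (mod 4), so quadratic reciprocity gives (215/9349) = (9349/215). Reduce: 9349 ≡ 104 (mod 215). Now have (104/215).
Factor out 2: 104 = 2^3·13. Since 215 ≡ 7 (mod 8), (2/215) = +1, and (2/215)^3 = +1. Now have (13/215).
13 ≡ 1 (mod 4), so quadratic reciprocity gives (13/215) = (215/13). Reduce: 215 ≡ 7 (mod 13). Now have (7/13).
13 ≡ 1 (mod 4), so quadratic reciprocity gives (7/13) = (13/7). Reduce: 13 ≡ 6 (mod 7). Now have (6/7).
Factor out 2: 6 = 2·3. Since 7 ≡ 7 (mod 8), (2/7) = +1. Now have (3/7).
Both 3 ≡ 3 and 7 ≡ 3 (mod 4), so reciprocity gives (3/7) = -(7/3). Reduce: 7 ≡ 1 (mod 3). Now have -(1/3).
(1/3) = 1. Collecting the sign factors: -1.
The Legendre symbol is -1, so x^2 ≡ -8489 (mod 9349) has no solution.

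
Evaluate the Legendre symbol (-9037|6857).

1

(-9037|6857)
  = (9037|6857)    [6857 ≡ 1 mod 4 ⇒ (-1|6857) = +1]
  = (2180|6857)    [9037 ≡ 2180 mod 6857]
  = (545|6857)    [6857 ≡ 1 mod 8 ⇒ (2|6857)^2 = +1]
  = (6857|545)    [QR: 545 ≡ 1 mod 4, sign kept]
  = (317|545)    [6857 ≡ 317 mod 545]
  = (545|317)    [QR: 317 ≡ 1 mod 4, sign kept]
  = (228|317)    [545 ≡ 228 mod 317]
  = (57|317)    [317 ≡ 5 mod 8 ⇒ (2|317)^2 = +1]
  = (317|57)    [QR: 57 ≡ 1 mod 4, sign kept]
  = (32|57)    [317 ≡ 32 mod 57]
  = (1|57)    [57 ≡ 1 mod 8 ⇒ (2|57)^5 = +1]
  = 1    [(1|57) = 1]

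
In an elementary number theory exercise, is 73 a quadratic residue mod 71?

Reduce the numerator: 73 ≡ 2 (mod 71), so (73|71) = (2|71).
Factor out 2: 2 = 2. Since 71 ≡ 7 (mod 8), (2|71) = +1. Now have (1|71).
(1|71) = 1. Collecting the sign factors: 1.
The Legendre symbol is 1, so x^2 ≡ 73 (mod 71) has solution.

yes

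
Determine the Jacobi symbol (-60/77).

1

(-60/77)
  = (17/77)    [-60 ≡ 17 mod 77]
  = (77/17)    [QR: 17 ≡ 1 mod 4, sign kept]
  = (9/17)    [77 ≡ 9 mod 17]
  = (17/9)    [QR: 9 ≡ 1 mod 4, sign kept]
  = (8/9)    [17 ≡ 8 mod 9]
  = (1/9)    [9 ≡ 1 mod 8 ⇒ (2/9)^3 = +1]
  = 1    [(1/9) = 1]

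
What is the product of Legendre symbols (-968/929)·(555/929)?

By multiplicativity, (-968·555/929) = (-968/929)·(555/929).
First factor (-968/929):
Pull out -1: (-968/929) = (-1/929)·(968/929). Since 929 ≡ 1 (mod 4), (-1/929) = +1. Now have (968/929).
Reduce the numerator: 968 ≡ 39 (mod 929), so (968/929) = (39/929).
929 ≡ 1 (mod 4), so quadratic reciprocity gives (39/929) = (929/39). Reduce: 929 ≡ 32 (mod 39). Now have (32/39).
Factor out 2: 32 = 2^5. Since 39 ≡ 7 (mod 8), (2/39) = +1, and (2/39)^5 = +1. Now have (1/39).
(1/39) = 1. Collecting the sign factors: 1.
Second factor (555/929):
929 ≡ 1 (mod 4), so quadratic reciprocity gives (555/929) = (929/555). Reduce: 929 ≡ 374 (mod 555). Now have (374/555).
Factor out 2: 374 = 2·187. Since 555 ≡ 3 (mod 8), (2/555) = -1. Now have -(187/555).
Both 187 ≡ 3 and 555 ≡ 3 (mod 4), so reciprocity gives (187/555) = -(555/187). Reduce: 555 ≡ 181 (mod 187). Now have (181/187).
181 ≡ 1 (mod 4), so quadratic reciprocity gives (181/187) = (187/181). Reduce: 187 ≡ 6 (mod 181). Now have (6/181).
Factor out 2: 6 = 2·3. Since 181 ≡ 5 (mod 8), (2/181) = -1. Now have -(3/181).
181 ≡ 1 (mod 4), so quadratic reciprocity gives (3/181) = (181/3). Reduce: 181 ≡ 1 (mod 3). Now have -(1/3).
(1/3) = 1. Collecting the sign factors: -1.
Product: (1)·(-1) = -1.

-1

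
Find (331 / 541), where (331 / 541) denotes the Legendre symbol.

541 ≡ 1 (mod 4), so quadratic reciprocity gives (331 / 541) = (541 / 331). Reduce: 541 ≡ 210 (mod 331). Now have (210 / 331).
Factor out 2: 210 = 2·105. Since 331 ≡ 3 (mod 8), (2 / 331) = -1. Now have -(105 / 331).
105 ≡ 1 (mod 4), so quadratic reciprocity gives (105 / 331) = (331 / 105). Reduce: 331 ≡ 16 (mod 105). Now have -(16 / 105).
Factor out 2: 16 = 2^4. Since 105 ≡ 1 (mod 8), (2 / 105) = +1, and (2 / 105)^4 = +1. Now have -(1 / 105).
(1 / 105) = 1. Collecting the sign factors: -1.

-1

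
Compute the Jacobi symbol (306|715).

-1

Factor out 2: 306 = 2·153. Since 715 ≡ 3 (mod 8), (2|715) = -1. Now have -(153|715).
153 ≡ 1 (mod 4), so quadratic reciprocity gives (153|715) = (715|153). Reduce: 715 ≡ 103 (mod 153). Now have -(103|153).
153 ≡ 1 (mod 4), so quadratic reciprocity gives (103|153) = (153|103). Reduce: 153 ≡ 50 (mod 103). Now have -(50|103).
Factor out 2: 50 = 2·25. Since 103 ≡ 7 (mod 8), (2|103) = +1. Now have -(25|103).
25 ≡ 1 (mod 4), so quadratic reciprocity gives (25|103) = (103|25). Reduce: 103 ≡ 3 (mod 25). Now have -(3|25).
25 ≡ 1 (mod 4), so quadratic reciprocity gives (3|25) = (25|3). Reduce: 25 ≡ 1 (mod 3). Now have -(1|3).
(1|3) = 1. Collecting the sign factors: -1.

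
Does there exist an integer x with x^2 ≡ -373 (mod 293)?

no

Reduce the numerator: -373 ≡ 213 (mod 293), so (-373|293) = (213|293).
213 ≡ 1 (mod 4), so quadratic reciprocity gives (213|293) = (293|213). Reduce: 293 ≡ 80 (mod 213). Now have (80|213).
Factor out 2: 80 = 2^4·5. Since 213 ≡ 5 (mod 8), (2|213) = -1, and (2|213)^4 = +1. Now have (5|213).
5 ≡ 1 (mod 4), so quadratic reciprocity gives (5|213) = (213|5). Reduce: 213 ≡ 3 (mod 5). Now have (3|5).
5 ≡ 1 (mod 4), so quadratic reciprocity gives (3|5) = (5|3). Reduce: 5 ≡ 2 (mod 3). Now have (2|3).
Factor out 2: 2 = 2. Since 3 ≡ 3 (mod 8), (2|3) = -1. Now have -(1|3).
(1|3) = 1. Collecting the sign factors: -1.
The Legendre symbol is -1, so x^2 ≡ -373 (mod 293) has no solution.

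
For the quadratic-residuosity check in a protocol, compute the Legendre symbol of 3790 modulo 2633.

(3790/2633)
  = (1157/2633)    [3790 ≡ 1157 mod 2633]
  = (2633/1157)    [QR: 1157 ≡ 1 mod 4, sign kept]
  = (319/1157)    [2633 ≡ 319 mod 1157]
  = (1157/319)    [QR: 1157 ≡ 1 mod 4, sign kept]
  = (200/319)    [1157 ≡ 200 mod 319]
  = (25/319)    [319 ≡ 7 mod 8 ⇒ (2/319)^3 = +1]
  = (319/25)    [QR: 25 ≡ 1 mod 4, sign kept]
  = (19/25)    [319 ≡ 19 mod 25]
  = (25/19)    [QR: 25 ≡ 1 mod 4, sign kept]
  = (6/19)    [25 ≡ 6 mod 19]
  = -(3/19)    [19 ≡ 3 mod 8 ⇒ (2/19) = -1]
  = (19/3)    [QR: both ≡ 3 mod 4, sign flips]
  = (1/3)    [19 ≡ 1 mod 3]
  = 1    [(1/3) = 1]

1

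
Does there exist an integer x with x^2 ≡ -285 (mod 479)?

Pull out -1: (-285/479) = (-1/479)·(285/479). Since 479 ≡ 3 (mod 4), (-1/479) = -1. Now have -(285/479).
285 ≡ 1 (mod 4), so quadratic reciprocity gives (285/479) = (479/285). Reduce: 479 ≡ 194 (mod 285). Now have -(194/285).
Factor out 2: 194 = 2·97. Since 285 ≡ 5 (mod 8), (2/285) = -1. Now have (97/285).
97 ≡ 1 (mod 4), so quadratic reciprocity gives (97/285) = (285/97). Reduce: 285 ≡ 91 (mod 97). Now have (91/97).
97 ≡ 1 (mod 4), so quadratic reciprocity gives (91/97) = (97/91). Reduce: 97 ≡ 6 (mod 91). Now have (6/91).
Factor out 2: 6 = 2·3. Since 91 ≡ 3 (mod 8), (2/91) = -1. Now have -(3/91).
Both 3 ≡ 3 and 91 ≡ 3 (mod 4), so reciprocity gives (3/91) = -(91/3). Reduce: 91 ≡ 1 (mod 3). Now have (1/3).
(1/3) = 1. Collecting the sign factors: 1.
The Legendre symbol is 1, so x^2 ≡ -285 (mod 479) has solution.

yes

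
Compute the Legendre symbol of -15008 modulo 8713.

Reduce the numerator: -15008 ≡ 2418 (mod 8713), so (-15008 / 8713) = (2418 / 8713).
Factor out 2: 2418 = 2·1209. Since 8713 ≡ 1 (mod 8), (2 / 8713) = +1. Now have (1209 / 8713).
1209 ≡ 1 (mod 4), so quadratic reciprocity gives (1209 / 8713) = (8713 / 1209). Reduce: 8713 ≡ 250 (mod 1209). Now have (250 / 1209).
Factor out 2: 250 = 2·125. Since 1209 ≡ 1 (mod 8), (2 / 1209) = +1. Now have (125 / 1209).
125 ≡ 1 (mod 4), so quadratic reciprocity gives (125 / 1209) = (1209 / 125). Reduce: 1209 ≡ 84 (mod 125). Now have (84 / 125).
Factor out 2: 84 = 2^2·21. Since 125 ≡ 5 (mod 8), (2 / 125) = -1, and (2 / 125)^2 = +1. Now have (21 / 125).
21 ≡ 1 (mod 4), so quadratic reciprocity gives (21 / 125) = (125 / 21). Reduce: 125 ≡ 20 (mod 21). Now have (20 / 21).
Factor out 2: 20 = 2^2·5. Since 21 ≡ 5 (mod 8), (2 / 21) = -1, and (2 / 21)^2 = +1. Now have (5 / 21).
5 ≡ 1 (mod 4), so quadratic reciprocity gives (5 / 21) = (21 / 5). Reduce: 21 ≡ 1 (mod 5). Now have (1 / 5).
(1 / 5) = 1. Collecting the sign factors: 1.

1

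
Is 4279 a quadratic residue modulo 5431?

(4279/5431)
  = -(5431/4279)    [QR: both ≡ 3 mod 4, sign flips]
  = -(1152/4279)    [5431 ≡ 1152 mod 4279]
  = -(9/4279)    [4279 ≡ 7 mod 8 ⇒ (2/4279)^7 = +1]
  = -(4279/9)    [QR: 9 ≡ 1 mod 4, sign kept]
  = -(4/9)    [4279 ≡ 4 mod 9]
  = -(1/9)    [9 ≡ 1 mod 8 ⇒ (2/9)^2 = +1]
  = -1    [(1/9) = 1]
(4279/5431) = -1, and 5431 is prime, so 4279 is not a quadratic residue mod 5431.

no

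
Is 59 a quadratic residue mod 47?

(59|47)
  = (12|47)    [59 ≡ 12 mod 47]
  = (3|47)    [47 ≡ 7 mod 8 ⇒ (2|47)^2 = +1]
  = -(47|3)    [QR: both ≡ 3 mod 4, sign flips]
  = -(2|3)    [47 ≡ 2 mod 3]
  = (1|3)    [3 ≡ 3 mod 8 ⇒ (2|3) = -1]
  = 1    [(1|3) = 1]
(59|47) = 1, and 47 is prime, so 59 is a quadratic residue mod 47.

yes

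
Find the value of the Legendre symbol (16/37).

1

(16/37)
  = (1/37)    [37 ≡ 5 mod 8 ⇒ (2/37)^4 = +1]
  = 1    [(1/37) = 1]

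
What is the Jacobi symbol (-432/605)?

Pull out -1: (-432/605) = (-1/605)·(432/605). Since 605 ≡ 1 (mod 4), (-1/605) = +1. Now have (432/605).
Factor out 2: 432 = 2^4·27. Since 605 ≡ 5 (mod 8), (2/605) = -1, and (2/605)^4 = +1. Now have (27/605).
605 ≡ 1 (mod 4), so quadratic reciprocity gives (27/605) = (605/27). Reduce: 605 ≡ 11 (mod 27). Now have (11/27).
Both 11 ≡ 3 and 27 ≡ 3 (mod 4), so reciprocity gives (11/27) = -(27/11). Reduce: 27 ≡ 5 (mod 11). Now have -(5/11).
5 ≡ 1 (mod 4), so quadratic reciprocity gives (5/11) = (11/5). Reduce: 11 ≡ 1 (mod 5). Now have -(1/5).
(1/5) = 1. Collecting the sign factors: -1.

-1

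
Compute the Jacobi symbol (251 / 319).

-1

(251 / 319)
  = -(319 / 251)    [QR: both ≡ 3 mod 4, sign flips]
  = -(68 / 251)    [319 ≡ 68 mod 251]
  = -(17 / 251)    [251 ≡ 3 mod 8 ⇒ (2 / 251)^2 = +1]
  = -(251 / 17)    [QR: 17 ≡ 1 mod 4, sign kept]
  = -(13 / 17)    [251 ≡ 13 mod 17]
  = -(17 / 13)    [QR: 13 ≡ 1 mod 4, sign kept]
  = -(4 / 13)    [17 ≡ 4 mod 13]
  = -(1 / 13)    [13 ≡ 5 mod 8 ⇒ (2 / 13)^2 = +1]
  = -1    [(1 / 13) = 1]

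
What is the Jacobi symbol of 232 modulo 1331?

1

(232/1331)
  = -(29/1331)    [1331 ≡ 3 mod 8 ⇒ (2/1331)^3 = -1]
  = -(1331/29)    [QR: 29 ≡ 1 mod 4, sign kept]
  = -(26/29)    [1331 ≡ 26 mod 29]
  = (13/29)    [29 ≡ 5 mod 8 ⇒ (2/29) = -1]
  = (29/13)    [QR: 13 ≡ 1 mod 4, sign kept]
  = (3/13)    [29 ≡ 3 mod 13]
  = (13/3)    [QR: 13 ≡ 1 mod 4, sign kept]
  = (1/3)    [13 ≡ 1 mod 3]
  = 1    [(1/3) = 1]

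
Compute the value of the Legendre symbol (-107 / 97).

(-107 / 97)
  = (107 / 97)    [97 ≡ 1 mod 4 ⇒ (-1 / 97) = +1]
  = (10 / 97)    [107 ≡ 10 mod 97]
  = (5 / 97)    [97 ≡ 1 mod 8 ⇒ (2 / 97) = +1]
  = (97 / 5)    [QR: 5 ≡ 1 mod 4, sign kept]
  = (2 / 5)    [97 ≡ 2 mod 5]
  = -(1 / 5)    [5 ≡ 5 mod 8 ⇒ (2 / 5) = -1]
  = -1    [(1 / 5) = 1]

-1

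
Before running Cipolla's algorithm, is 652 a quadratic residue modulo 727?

(652|727)
  = (163|727)    [727 ≡ 7 mod 8 ⇒ (2|727)^2 = +1]
  = -(727|163)    [QR: both ≡ 3 mod 4, sign flips]
  = -(75|163)    [727 ≡ 75 mod 163]
  = (163|75)    [QR: both ≡ 3 mod 4, sign flips]
  = (13|75)    [163 ≡ 13 mod 75]
  = (75|13)    [QR: 13 ≡ 1 mod 4, sign kept]
  = (10|13)    [75 ≡ 10 mod 13]
  = -(5|13)    [13 ≡ 5 mod 8 ⇒ (2|13) = -1]
  = -(13|5)    [QR: 5 ≡ 1 mod 4, sign kept]
  = -(3|5)    [13 ≡ 3 mod 5]
  = -(5|3)    [QR: 5 ≡ 1 mod 4, sign kept]
  = -(2|3)    [5 ≡ 2 mod 3]
  = (1|3)    [3 ≡ 3 mod 8 ⇒ (2|3) = -1]
  = 1    [(1|3) = 1]
The Legendre symbol is 1, so x^2 ≡ 652 (mod 727) has solution.

yes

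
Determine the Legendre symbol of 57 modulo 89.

57 ≡ 1 (mod 4), so quadratic reciprocity gives (57/89) = (89/57). Reduce: 89 ≡ 32 (mod 57). Now have (32/57).
Factor out 2: 32 = 2^5. Since 57 ≡ 1 (mod 8), (2/57) = +1, and (2/57)^5 = +1. Now have (1/57).
(1/57) = 1. Collecting the sign factors: 1.

1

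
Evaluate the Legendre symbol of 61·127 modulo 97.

By multiplicativity, (61·127 / 97) = (61 / 97)·(127 / 97).
First factor (61 / 97):
61 ≡ 1 (mod 4), so quadratic reciprocity gives (61 / 97) = (97 / 61). Reduce: 97 ≡ 36 (mod 61). Now have (36 / 61).
Factor out 2: 36 = 2^2·9. Since 61 ≡ 5 (mod 8), (2 / 61) = -1, and (2 / 61)^2 = +1. Now have (9 / 61).
9 ≡ 1 (mod 4), so quadratic reciprocity gives (9 / 61) = (61 / 9). Reduce: 61 ≡ 7 (mod 9). Now have (7 / 9).
9 ≡ 1 (mod 4), so quadratic reciprocity gives (7 / 9) = (9 / 7). Reduce: 9 ≡ 2 (mod 7). Now have (2 / 7).
Factor out 2: 2 = 2. Since 7 ≡ 7 (mod 8), (2 / 7) = +1. Now have (1 / 7).
(1 / 7) = 1. Collecting the sign factors: 1.
Second factor (127 / 97):
Reduce the numerator: 127 ≡ 30 (mod 97), so (127 / 97) = (30 / 97).
Factor out 2: 30 = 2·15. Since 97 ≡ 1 (mod 8), (2 / 97) = +1. Now have (15 / 97).
97 ≡ 1 (mod 4), so quadratic reciprocity gives (15 / 97) = (97 / 15). Reduce: 97 ≡ 7 (mod 15). Now have (7 / 15).
Both 7 ≡ 3 and 15 ≡ 3 (mod 4), so reciprocity gives (7 / 15) = -(15 / 7). Reduce: 15 ≡ 1 (mod 7). Now have -(1 / 7).
(1 / 7) = 1. Collecting the sign factors: -1.
Product: (1)·(-1) = -1.

-1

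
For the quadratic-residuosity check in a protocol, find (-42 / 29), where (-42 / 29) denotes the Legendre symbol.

1

Reduce the numerator: -42 ≡ 16 (mod 29), so (-42 / 29) = (16 / 29).
Factor out 2: 16 = 2^4. Since 29 ≡ 5 (mod 8), (2 / 29) = -1, and (2 / 29)^4 = +1. Now have (1 / 29).
(1 / 29) = 1. Collecting the sign factors: 1.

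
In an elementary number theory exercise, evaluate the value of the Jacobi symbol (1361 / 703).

Reduce the numerator: 1361 ≡ 658 (mod 703), so (1361 / 703) = (658 / 703).
Factor out 2: 658 = 2·329. Since 703 ≡ 7 (mod 8), (2 / 703) = +1. Now have (329 / 703).
329 ≡ 1 (mod 4), so quadratic reciprocity gives (329 / 703) = (703 / 329). Reduce: 703 ≡ 45 (mod 329). Now have (45 / 329).
45 ≡ 1 (mod 4), so quadratic reciprocity gives (45 / 329) = (329 / 45). Reduce: 329 ≡ 14 (mod 45). Now have (14 / 45).
Factor out 2: 14 = 2·7. Since 45 ≡ 5 (mod 8), (2 / 45) = -1. Now have -(7 / 45).
45 ≡ 1 (mod 4), so quadratic reciprocity gives (7 / 45) = (45 / 7). Reduce: 45 ≡ 3 (mod 7). Now have -(3 / 7).
Both 3 ≡ 3 and 7 ≡ 3 (mod 4), so reciprocity gives (3 / 7) = -(7 / 3). Reduce: 7 ≡ 1 (mod 3). Now have (1 / 3).
(1 / 3) = 1. Collecting the sign factors: 1.

1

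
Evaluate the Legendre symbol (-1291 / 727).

Pull out -1: (-1291 / 727) = (-1 / 727)·(1291 / 727). Since 727 ≡ 3 (mod 4), (-1 / 727) = -1. Now have -(1291 / 727).
Reduce the numerator: 1291 ≡ 564 (mod 727), so (1291 / 727) = (564 / 727).
Factor out 2: 564 = 2^2·141. Since 727 ≡ 7 (mod 8), (2 / 727) = +1, and (2 / 727)^2 = +1. Now have -(141 / 727).
141 ≡ 1 (mod 4), so quadratic reciprocity gives (141 / 727) = (727 / 141). Reduce: 727 ≡ 22 (mod 141). Now have -(22 / 141).
Factor out 2: 22 = 2·11. Since 141 ≡ 5 (mod 8), (2 / 141) = -1. Now have (11 / 141).
141 ≡ 1 (mod 4), so quadratic reciprocity gives (11 / 141) = (141 / 11). Reduce: 141 ≡ 9 (mod 11). Now have (9 / 11).
9 ≡ 1 (mod 4), so quadratic reciprocity gives (9 / 11) = (11 / 9). Reduce: 11 ≡ 2 (mod 9). Now have (2 / 9).
Factor out 2: 2 = 2. Since 9 ≡ 1 (mod 8), (2 / 9) = +1. Now have (1 / 9).
(1 / 9) = 1. Collecting the sign factors: 1.

1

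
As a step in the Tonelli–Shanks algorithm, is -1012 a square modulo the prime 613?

(-1012/613)
  = (214/613)    [-1012 ≡ 214 mod 613]
  = -(107/613)    [613 ≡ 5 mod 8 ⇒ (2/613) = -1]
  = -(613/107)    [QR: 613 ≡ 1 mod 4, sign kept]
  = -(78/107)    [613 ≡ 78 mod 107]
  = (39/107)    [107 ≡ 3 mod 8 ⇒ (2/107) = -1]
  = -(107/39)    [QR: both ≡ 3 mod 4, sign flips]
  = -(29/39)    [107 ≡ 29 mod 39]
  = -(39/29)    [QR: 29 ≡ 1 mod 4, sign kept]
  = -(10/29)    [39 ≡ 10 mod 29]
  = (5/29)    [29 ≡ 5 mod 8 ⇒ (2/29) = -1]
  = (29/5)    [QR: 5 ≡ 1 mod 4, sign kept]
  = (4/5)    [29 ≡ 4 mod 5]
  = (1/5)    [5 ≡ 5 mod 8 ⇒ (2/5)^2 = +1]
  = 1    [(1/5) = 1]
The Legendre symbol is 1, so x^2 ≡ -1012 (mod 613) has solution.

yes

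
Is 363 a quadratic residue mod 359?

yes

(363/359)
  = (4/359)    [363 ≡ 4 mod 359]
  = (1/359)    [359 ≡ 7 mod 8 ⇒ (2/359)^2 = +1]
  = 1    [(1/359) = 1]
(363/359) = 1, and 359 is prime, so 363 is a quadratic residue mod 359.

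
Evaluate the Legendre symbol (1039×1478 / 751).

By multiplicativity, (1039·1478 / 751) = (1039 / 751)·(1478 / 751).
First factor (1039 / 751):
Reduce the numerator: 1039 ≡ 288 (mod 751), so (1039 / 751) = (288 / 751).
Factor out 2: 288 = 2^5·9. Since 751 ≡ 7 (mod 8), (2 / 751) = +1, and (2 / 751)^5 = +1. Now have (9 / 751).
9 ≡ 1 (mod 4), so quadratic reciprocity gives (9 / 751) = (751 / 9). Reduce: 751 ≡ 4 (mod 9). Now have (4 / 9).
Factor out 2: 4 = 2^2. Since 9 ≡ 1 (mod 8), (2 / 9) = +1, and (2 / 9)^2 = +1. Now have (1 / 9).
(1 / 9) = 1. Collecting the sign factors: 1.
Second factor (1478 / 751):
Reduce the numerator: 1478 ≡ 727 (mod 751), so (1478 / 751) = (727 / 751).
Both 727 ≡ 3 and 751 ≡ 3 (mod 4), so reciprocity gives (727 / 751) = -(751 / 727). Reduce: 751 ≡ 24 (mod 727). Now have -(24 / 727).
Factor out 2: 24 = 2^3·3. Since 727 ≡ 7 (mod 8), (2 / 727) = +1, and (2 / 727)^3 = +1. Now have -(3 / 727).
Both 3 ≡ 3 and 727 ≡ 3 (mod 4), so reciprocity gives (3 / 727) = -(727 / 3). Reduce: 727 ≡ 1 (mod 3). Now have (1 / 3).
(1 / 3) = 1. Collecting the sign factors: 1.
Product: (1)·(1) = 1.

1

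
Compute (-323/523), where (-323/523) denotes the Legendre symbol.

(-323/523)
  = -(323/523)    [523 ≡ 3 mod 4 ⇒ (-1/523) = -1]
  = (523/323)    [QR: both ≡ 3 mod 4, sign flips]
  = (200/323)    [523 ≡ 200 mod 323]
  = -(25/323)    [323 ≡ 3 mod 8 ⇒ (2/323)^3 = -1]
  = -(323/25)    [QR: 25 ≡ 1 mod 4, sign kept]
  = -(23/25)    [323 ≡ 23 mod 25]
  = -(25/23)    [QR: 25 ≡ 1 mod 4, sign kept]
  = -(2/23)    [25 ≡ 2 mod 23]
  = -(1/23)    [23 ≡ 7 mod 8 ⇒ (2/23) = +1]
  = -1    [(1/23) = 1]

-1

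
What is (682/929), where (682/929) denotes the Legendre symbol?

-1

(682/929)
  = (341/929)    [929 ≡ 1 mod 8 ⇒ (2/929) = +1]
  = (929/341)    [QR: 341 ≡ 1 mod 4, sign kept]
  = (247/341)    [929 ≡ 247 mod 341]
  = (341/247)    [QR: 341 ≡ 1 mod 4, sign kept]
  = (94/247)    [341 ≡ 94 mod 247]
  = (47/247)    [247 ≡ 7 mod 8 ⇒ (2/247) = +1]
  = -(247/47)    [QR: both ≡ 3 mod 4, sign flips]
  = -(12/47)    [247 ≡ 12 mod 47]
  = -(3/47)    [47 ≡ 7 mod 8 ⇒ (2/47)^2 = +1]
  = (47/3)    [QR: both ≡ 3 mod 4, sign flips]
  = (2/3)    [47 ≡ 2 mod 3]
  = -(1/3)    [3 ≡ 3 mod 8 ⇒ (2/3) = -1]
  = -1    [(1/3) = 1]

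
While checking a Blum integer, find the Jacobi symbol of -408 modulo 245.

Reduce the numerator: -408 ≡ 82 (mod 245), so (-408/245) = (82/245).
Factor out 2: 82 = 2·41. Since 245 ≡ 5 (mod 8), (2/245) = -1. Now have -(41/245).
41 ≡ 1 (mod 4), so quadratic reciprocity gives (41/245) = (245/41). Reduce: 245 ≡ 40 (mod 41). Now have -(40/41).
Factor out 2: 40 = 2^3·5. Since 41 ≡ 1 (mod 8), (2/41) = +1, and (2/41)^3 = +1. Now have -(5/41).
5 ≡ 1 (mod 4), so quadratic reciprocity gives (5/41) = (41/5). Reduce: 41 ≡ 1 (mod 5). Now have -(1/5).
(1/5) = 1. Collecting the sign factors: -1.

-1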